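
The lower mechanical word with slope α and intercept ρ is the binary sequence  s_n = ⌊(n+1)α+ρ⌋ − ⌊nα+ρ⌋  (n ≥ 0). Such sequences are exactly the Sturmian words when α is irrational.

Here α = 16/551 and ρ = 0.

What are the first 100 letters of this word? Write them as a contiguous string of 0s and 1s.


n=0: ⌊(1·16)/551⌋ − ⌊(0·16)/551⌋ = ⌊16/551⌋ − ⌊0/551⌋ = 0 − 0 = 0
n=1: ⌊(2·16)/551⌋ − ⌊(1·16)/551⌋ = ⌊32/551⌋ − ⌊16/551⌋ = 0 − 0 = 0
n=2: ⌊(3·16)/551⌋ − ⌊(2·16)/551⌋ = ⌊48/551⌋ − ⌊32/551⌋ = 0 − 0 = 0
n=3: ⌊(4·16)/551⌋ − ⌊(3·16)/551⌋ = ⌊64/551⌋ − ⌊48/551⌋ = 0 − 0 = 0
n=4: ⌊(5·16)/551⌋ − ⌊(4·16)/551⌋ = ⌊80/551⌋ − ⌊64/551⌋ = 0 − 0 = 0
n=5: ⌊(6·16)/551⌋ − ⌊(5·16)/551⌋ = ⌊96/551⌋ − ⌊80/551⌋ = 0 − 0 = 0
n=6: ⌊(7·16)/551⌋ − ⌊(6·16)/551⌋ = ⌊112/551⌋ − ⌊96/551⌋ = 0 − 0 = 0
n=7: ⌊(8·16)/551⌋ − ⌊(7·16)/551⌋ = ⌊128/551⌋ − ⌊112/551⌋ = 0 − 0 = 0
n=8: ⌊(9·16)/551⌋ − ⌊(8·16)/551⌋ = ⌊144/551⌋ − ⌊128/551⌋ = 0 − 0 = 0
n=9: ⌊(10·16)/551⌋ − ⌊(9·16)/551⌋ = ⌊160/551⌋ − ⌊144/551⌋ = 0 − 0 = 0
n=10: ⌊(11·16)/551⌋ − ⌊(10·16)/551⌋ = ⌊176/551⌋ − ⌊160/551⌋ = 0 − 0 = 0
n=11: ⌊(12·16)/551⌋ − ⌊(11·16)/551⌋ = ⌊192/551⌋ − ⌊176/551⌋ = 0 − 0 = 0
n=12: ⌊(13·16)/551⌋ − ⌊(12·16)/551⌋ = ⌊208/551⌋ − ⌊192/551⌋ = 0 − 0 = 0
n=13: ⌊(14·16)/551⌋ − ⌊(13·16)/551⌋ = ⌊224/551⌋ − ⌊208/551⌋ = 0 − 0 = 0
n=14: ⌊(15·16)/551⌋ − ⌊(14·16)/551⌋ = ⌊240/551⌋ − ⌊224/551⌋ = 0 − 0 = 0
n=15: ⌊(16·16)/551⌋ − ⌊(15·16)/551⌋ = ⌊256/551⌋ − ⌊240/551⌋ = 0 − 0 = 0
n=16: ⌊(17·16)/551⌋ − ⌊(16·16)/551⌋ = ⌊272/551⌋ − ⌊256/551⌋ = 0 − 0 = 0
n=17: ⌊(18·16)/551⌋ − ⌊(17·16)/551⌋ = ⌊288/551⌋ − ⌊272/551⌋ = 0 − 0 = 0
n=18: ⌊(19·16)/551⌋ − ⌊(18·16)/551⌋ = ⌊304/551⌋ − ⌊288/551⌋ = 0 − 0 = 0
n=19: ⌊(20·16)/551⌋ − ⌊(19·16)/551⌋ = ⌊320/551⌋ − ⌊304/551⌋ = 0 − 0 = 0
n=20: ⌊(21·16)/551⌋ − ⌊(20·16)/551⌋ = ⌊336/551⌋ − ⌊320/551⌋ = 0 − 0 = 0
n=21: ⌊(22·16)/551⌋ − ⌊(21·16)/551⌋ = ⌊352/551⌋ − ⌊336/551⌋ = 0 − 0 = 0
n=22: ⌊(23·16)/551⌋ − ⌊(22·16)/551⌋ = ⌊368/551⌋ − ⌊352/551⌋ = 0 − 0 = 0
n=23: ⌊(24·16)/551⌋ − ⌊(23·16)/551⌋ = ⌊384/551⌋ − ⌊368/551⌋ = 0 − 0 = 0
n=24: ⌊(25·16)/551⌋ − ⌊(24·16)/551⌋ = ⌊400/551⌋ − ⌊384/551⌋ = 0 − 0 = 0
n=25: ⌊(26·16)/551⌋ − ⌊(25·16)/551⌋ = ⌊416/551⌋ − ⌊400/551⌋ = 0 − 0 = 0
n=26: ⌊(27·16)/551⌋ − ⌊(26·16)/551⌋ = ⌊432/551⌋ − ⌊416/551⌋ = 0 − 0 = 0
n=27: ⌊(28·16)/551⌋ − ⌊(27·16)/551⌋ = ⌊448/551⌋ − ⌊432/551⌋ = 0 − 0 = 0
n=28: ⌊(29·16)/551⌋ − ⌊(28·16)/551⌋ = ⌊464/551⌋ − ⌊448/551⌋ = 0 − 0 = 0
n=29: ⌊(30·16)/551⌋ − ⌊(29·16)/551⌋ = ⌊480/551⌋ − ⌊464/551⌋ = 0 − 0 = 0
n=30: ⌊(31·16)/551⌋ − ⌊(30·16)/551⌋ = ⌊496/551⌋ − ⌊480/551⌋ = 0 − 0 = 0
n=31: ⌊(32·16)/551⌋ − ⌊(31·16)/551⌋ = ⌊512/551⌋ − ⌊496/551⌋ = 0 − 0 = 0
n=32: ⌊(33·16)/551⌋ − ⌊(32·16)/551⌋ = ⌊528/551⌋ − ⌊512/551⌋ = 0 − 0 = 0
n=33: ⌊(34·16)/551⌋ − ⌊(33·16)/551⌋ = ⌊544/551⌋ − ⌊528/551⌋ = 0 − 0 = 0
n=34: ⌊(35·16)/551⌋ − ⌊(34·16)/551⌋ = ⌊560/551⌋ − ⌊544/551⌋ = 1 − 0 = 1
n=35: ⌊(36·16)/551⌋ − ⌊(35·16)/551⌋ = ⌊576/551⌋ − ⌊560/551⌋ = 1 − 1 = 0
n=36: ⌊(37·16)/551⌋ − ⌊(36·16)/551⌋ = ⌊592/551⌋ − ⌊576/551⌋ = 1 − 1 = 0
n=37: ⌊(38·16)/551⌋ − ⌊(37·16)/551⌋ = ⌊608/551⌋ − ⌊592/551⌋ = 1 − 1 = 0
n=38: ⌊(39·16)/551⌋ − ⌊(38·16)/551⌋ = ⌊624/551⌋ − ⌊608/551⌋ = 1 − 1 = 0
n=39: ⌊(40·16)/551⌋ − ⌊(39·16)/551⌋ = ⌊640/551⌋ − ⌊624/551⌋ = 1 − 1 = 0
n=40: ⌊(41·16)/551⌋ − ⌊(40·16)/551⌋ = ⌊656/551⌋ − ⌊640/551⌋ = 1 − 1 = 0
n=41: ⌊(42·16)/551⌋ − ⌊(41·16)/551⌋ = ⌊672/551⌋ − ⌊656/551⌋ = 1 − 1 = 0
n=42: ⌊(43·16)/551⌋ − ⌊(42·16)/551⌋ = ⌊688/551⌋ − ⌊672/551⌋ = 1 − 1 = 0
n=43: ⌊(44·16)/551⌋ − ⌊(43·16)/551⌋ = ⌊704/551⌋ − ⌊688/551⌋ = 1 − 1 = 0
n=44: ⌊(45·16)/551⌋ − ⌊(44·16)/551⌋ = ⌊720/551⌋ − ⌊704/551⌋ = 1 − 1 = 0
n=45: ⌊(46·16)/551⌋ − ⌊(45·16)/551⌋ = ⌊736/551⌋ − ⌊720/551⌋ = 1 − 1 = 0
n=46: ⌊(47·16)/551⌋ − ⌊(46·16)/551⌋ = ⌊752/551⌋ − ⌊736/551⌋ = 1 − 1 = 0
n=47: ⌊(48·16)/551⌋ − ⌊(47·16)/551⌋ = ⌊768/551⌋ − ⌊752/551⌋ = 1 − 1 = 0
n=48: ⌊(49·16)/551⌋ − ⌊(48·16)/551⌋ = ⌊784/551⌋ − ⌊768/551⌋ = 1 − 1 = 0
n=49: ⌊(50·16)/551⌋ − ⌊(49·16)/551⌋ = ⌊800/551⌋ − ⌊784/551⌋ = 1 − 1 = 0
n=50: ⌊(51·16)/551⌋ − ⌊(50·16)/551⌋ = ⌊816/551⌋ − ⌊800/551⌋ = 1 − 1 = 0
n=51: ⌊(52·16)/551⌋ − ⌊(51·16)/551⌋ = ⌊832/551⌋ − ⌊816/551⌋ = 1 − 1 = 0
n=52: ⌊(53·16)/551⌋ − ⌊(52·16)/551⌋ = ⌊848/551⌋ − ⌊832/551⌋ = 1 − 1 = 0
n=53: ⌊(54·16)/551⌋ − ⌊(53·16)/551⌋ = ⌊864/551⌋ − ⌊848/551⌋ = 1 − 1 = 0
n=54: ⌊(55·16)/551⌋ − ⌊(54·16)/551⌋ = ⌊880/551⌋ − ⌊864/551⌋ = 1 − 1 = 0
n=55: ⌊(56·16)/551⌋ − ⌊(55·16)/551⌋ = ⌊896/551⌋ − ⌊880/551⌋ = 1 − 1 = 0
n=56: ⌊(57·16)/551⌋ − ⌊(56·16)/551⌋ = ⌊912/551⌋ − ⌊896/551⌋ = 1 − 1 = 0
n=57: ⌊(58·16)/551⌋ − ⌊(57·16)/551⌋ = ⌊928/551⌋ − ⌊912/551⌋ = 1 − 1 = 0
n=58: ⌊(59·16)/551⌋ − ⌊(58·16)/551⌋ = ⌊944/551⌋ − ⌊928/551⌋ = 1 − 1 = 0
n=59: ⌊(60·16)/551⌋ − ⌊(59·16)/551⌋ = ⌊960/551⌋ − ⌊944/551⌋ = 1 − 1 = 0
n=60: ⌊(61·16)/551⌋ − ⌊(60·16)/551⌋ = ⌊976/551⌋ − ⌊960/551⌋ = 1 − 1 = 0
n=61: ⌊(62·16)/551⌋ − ⌊(61·16)/551⌋ = ⌊992/551⌋ − ⌊976/551⌋ = 1 − 1 = 0
n=62: ⌊(63·16)/551⌋ − ⌊(62·16)/551⌋ = ⌊1008/551⌋ − ⌊992/551⌋ = 1 − 1 = 0
n=63: ⌊(64·16)/551⌋ − ⌊(63·16)/551⌋ = ⌊1024/551⌋ − ⌊1008/551⌋ = 1 − 1 = 0
n=64: ⌊(65·16)/551⌋ − ⌊(64·16)/551⌋ = ⌊1040/551⌋ − ⌊1024/551⌋ = 1 − 1 = 0
n=65: ⌊(66·16)/551⌋ − ⌊(65·16)/551⌋ = ⌊1056/551⌋ − ⌊1040/551⌋ = 1 − 1 = 0
n=66: ⌊(67·16)/551⌋ − ⌊(66·16)/551⌋ = ⌊1072/551⌋ − ⌊1056/551⌋ = 1 − 1 = 0
n=67: ⌊(68·16)/551⌋ − ⌊(67·16)/551⌋ = ⌊1088/551⌋ − ⌊1072/551⌋ = 1 − 1 = 0
n=68: ⌊(69·16)/551⌋ − ⌊(68·16)/551⌋ = ⌊1104/551⌋ − ⌊1088/551⌋ = 2 − 1 = 1
n=69: ⌊(70·16)/551⌋ − ⌊(69·16)/551⌋ = ⌊1120/551⌋ − ⌊1104/551⌋ = 2 − 2 = 0
n=70: ⌊(71·16)/551⌋ − ⌊(70·16)/551⌋ = ⌊1136/551⌋ − ⌊1120/551⌋ = 2 − 2 = 0
n=71: ⌊(72·16)/551⌋ − ⌊(71·16)/551⌋ = ⌊1152/551⌋ − ⌊1136/551⌋ = 2 − 2 = 0
n=72: ⌊(73·16)/551⌋ − ⌊(72·16)/551⌋ = ⌊1168/551⌋ − ⌊1152/551⌋ = 2 − 2 = 0
n=73: ⌊(74·16)/551⌋ − ⌊(73·16)/551⌋ = ⌊1184/551⌋ − ⌊1168/551⌋ = 2 − 2 = 0
n=74: ⌊(75·16)/551⌋ − ⌊(74·16)/551⌋ = ⌊1200/551⌋ − ⌊1184/551⌋ = 2 − 2 = 0
n=75: ⌊(76·16)/551⌋ − ⌊(75·16)/551⌋ = ⌊1216/551⌋ − ⌊1200/551⌋ = 2 − 2 = 0
n=76: ⌊(77·16)/551⌋ − ⌊(76·16)/551⌋ = ⌊1232/551⌋ − ⌊1216/551⌋ = 2 − 2 = 0
n=77: ⌊(78·16)/551⌋ − ⌊(77·16)/551⌋ = ⌊1248/551⌋ − ⌊1232/551⌋ = 2 − 2 = 0
n=78: ⌊(79·16)/551⌋ − ⌊(78·16)/551⌋ = ⌊1264/551⌋ − ⌊1248/551⌋ = 2 − 2 = 0
n=79: ⌊(80·16)/551⌋ − ⌊(79·16)/551⌋ = ⌊1280/551⌋ − ⌊1264/551⌋ = 2 − 2 = 0
n=80: ⌊(81·16)/551⌋ − ⌊(80·16)/551⌋ = ⌊1296/551⌋ − ⌊1280/551⌋ = 2 − 2 = 0
n=81: ⌊(82·16)/551⌋ − ⌊(81·16)/551⌋ = ⌊1312/551⌋ − ⌊1296/551⌋ = 2 − 2 = 0
n=82: ⌊(83·16)/551⌋ − ⌊(82·16)/551⌋ = ⌊1328/551⌋ − ⌊1312/551⌋ = 2 − 2 = 0
n=83: ⌊(84·16)/551⌋ − ⌊(83·16)/551⌋ = ⌊1344/551⌋ − ⌊1328/551⌋ = 2 − 2 = 0
n=84: ⌊(85·16)/551⌋ − ⌊(84·16)/551⌋ = ⌊1360/551⌋ − ⌊1344/551⌋ = 2 − 2 = 0
n=85: ⌊(86·16)/551⌋ − ⌊(85·16)/551⌋ = ⌊1376/551⌋ − ⌊1360/551⌋ = 2 − 2 = 0
n=86: ⌊(87·16)/551⌋ − ⌊(86·16)/551⌋ = ⌊1392/551⌋ − ⌊1376/551⌋ = 2 − 2 = 0
n=87: ⌊(88·16)/551⌋ − ⌊(87·16)/551⌋ = ⌊1408/551⌋ − ⌊1392/551⌋ = 2 − 2 = 0
n=88: ⌊(89·16)/551⌋ − ⌊(88·16)/551⌋ = ⌊1424/551⌋ − ⌊1408/551⌋ = 2 − 2 = 0
n=89: ⌊(90·16)/551⌋ − ⌊(89·16)/551⌋ = ⌊1440/551⌋ − ⌊1424/551⌋ = 2 − 2 = 0
n=90: ⌊(91·16)/551⌋ − ⌊(90·16)/551⌋ = ⌊1456/551⌋ − ⌊1440/551⌋ = 2 − 2 = 0
n=91: ⌊(92·16)/551⌋ − ⌊(91·16)/551⌋ = ⌊1472/551⌋ − ⌊1456/551⌋ = 2 − 2 = 0
n=92: ⌊(93·16)/551⌋ − ⌊(92·16)/551⌋ = ⌊1488/551⌋ − ⌊1472/551⌋ = 2 − 2 = 0
n=93: ⌊(94·16)/551⌋ − ⌊(93·16)/551⌋ = ⌊1504/551⌋ − ⌊1488/551⌋ = 2 − 2 = 0
n=94: ⌊(95·16)/551⌋ − ⌊(94·16)/551⌋ = ⌊1520/551⌋ − ⌊1504/551⌋ = 2 − 2 = 0
n=95: ⌊(96·16)/551⌋ − ⌊(95·16)/551⌋ = ⌊1536/551⌋ − ⌊1520/551⌋ = 2 − 2 = 0
n=96: ⌊(97·16)/551⌋ − ⌊(96·16)/551⌋ = ⌊1552/551⌋ − ⌊1536/551⌋ = 2 − 2 = 0
n=97: ⌊(98·16)/551⌋ − ⌊(97·16)/551⌋ = ⌊1568/551⌋ − ⌊1552/551⌋ = 2 − 2 = 0
n=98: ⌊(99·16)/551⌋ − ⌊(98·16)/551⌋ = ⌊1584/551⌋ − ⌊1568/551⌋ = 2 − 2 = 0
n=99: ⌊(100·16)/551⌋ − ⌊(99·16)/551⌋ = ⌊1600/551⌋ − ⌊1584/551⌋ = 2 − 2 = 0

0000000000000000000000000000000000100000000000000000000000000000000010000000000000000000000000000000


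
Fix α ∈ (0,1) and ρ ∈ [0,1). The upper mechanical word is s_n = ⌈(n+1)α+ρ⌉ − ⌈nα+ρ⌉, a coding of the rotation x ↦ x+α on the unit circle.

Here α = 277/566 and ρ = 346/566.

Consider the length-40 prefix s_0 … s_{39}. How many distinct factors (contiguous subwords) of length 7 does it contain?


t_n = ⌈(n·277+346)/566⌉ for n = 0 … 40:
  n=0…9: ⌈346/566⌉=1 ⌈623/566⌉=2 ⌈900/566⌉=2 ⌈1177/566⌉=3 ⌈1454/566⌉=3 ⌈1731/566⌉=4 ⌈2008/566⌉=4 ⌈2285/566⌉=5 ⌈2562/566⌉=5 ⌈2839/566⌉=6
  n=10…19: ⌈3116/566⌉=6 ⌈3393/566⌉=6 ⌈3670/566⌉=7 ⌈3947/566⌉=7 ⌈4224/566⌉=8 ⌈4501/566⌉=8 ⌈4778/566⌉=9 ⌈5055/566⌉=9 ⌈5332/566⌉=10 ⌈5609/566⌉=10
  n=20…29: ⌈5886/566⌉=11 ⌈6163/566⌉=11 ⌈6440/566⌉=12 ⌈6717/566⌉=12 ⌈6994/566⌉=13 ⌈7271/566⌉=13 ⌈7548/566⌉=14 ⌈7825/566⌉=14 ⌈8102/566⌉=15 ⌈8379/566⌉=15
  n=30…39: ⌈8656/566⌉=16 ⌈8933/566⌉=16 ⌈9210/566⌉=17 ⌈9487/566⌉=17 ⌈9764/566⌉=18 ⌈10041/566⌉=18 ⌈10318/566⌉=19 ⌈10595/566⌉=19 ⌈10872/566⌉=20 ⌈11149/566⌉=20
  n=40: ⌈11426/566⌉=21
s_n = t_(n+1) − t_n for n = 0 … 39 gives
prefix = 1010101010010101010101010101010101010101
slide a length-7 window over [0..6] … [33..39] (34 windows); first occurrence of each distinct factor:
  [  0..  6] 1010101
  [  1..  7] 0101010
  [  4.. 10] 1010100
  [  5.. 11] 0101001
  [  6.. 12] 1010010
  [  7.. 13] 0100101
  [  8.. 14] 1001010
  [  9.. 15] 0010101
  (the other 26 windows repeat one of these)
distinct factors: {0010101, 0100101, 0101001, 0101010, 1001010, 1010010, 1010100, 1010101}
count = 8  (Sturmian bound for length 7 is 8)

8


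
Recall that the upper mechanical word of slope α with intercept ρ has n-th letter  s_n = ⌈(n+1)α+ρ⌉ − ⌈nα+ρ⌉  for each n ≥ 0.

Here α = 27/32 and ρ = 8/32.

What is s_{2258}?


1

(n+1)α + ρ = (2259·27 + 8) / 32 = 61001/32
nα + ρ     = (2258·27 + 8) / 32 = 60974/32
⌈61001/32⌉ = 1907,  ⌈60974/32⌉ = 1906
s_{2258} = 1907 − 1906 = 1


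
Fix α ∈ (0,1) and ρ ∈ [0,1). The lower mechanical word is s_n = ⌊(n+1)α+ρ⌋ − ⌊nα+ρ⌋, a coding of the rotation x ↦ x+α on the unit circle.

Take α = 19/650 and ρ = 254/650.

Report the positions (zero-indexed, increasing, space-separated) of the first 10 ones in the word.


20 55 89 123 157 191 226 260 294 328

n=0: ⌊273/650⌋−⌊254/650⌋ = 0−0 = 0
n=1: ⌊292/650⌋−⌊273/650⌋ = 0−0 = 0
  …
n=20: ⌊653/650⌋−⌊634/650⌋ = 1−0 = 1  ← one
n=21: ⌊672/650⌋−⌊653/650⌋ = 1−1 = 0
n=22: ⌊691/650⌋−⌊672/650⌋ = 1−1 = 0
  …
n=55: ⌊1318/650⌋−⌊1299/650⌋ = 2−1 = 1  ← one
n=56: ⌊1337/650⌋−⌊1318/650⌋ = 2−2 = 0
n=57: ⌊1356/650⌋−⌊1337/650⌋ = 2−2 = 0
  …
n=89: ⌊1964/650⌋−⌊1945/650⌋ = 3−2 = 1  ← one
n=90: ⌊1983/650⌋−⌊1964/650⌋ = 3−3 = 0
n=91: ⌊2002/650⌋−⌊1983/650⌋ = 3−3 = 0
  …
n=123: ⌊2610/650⌋−⌊2591/650⌋ = 4−3 = 1  ← one
n=124: ⌊2629/650⌋−⌊2610/650⌋ = 4−4 = 0
n=125: ⌊2648/650⌋−⌊2629/650⌋ = 4−4 = 0
  …
n=157: ⌊3256/650⌋−⌊3237/650⌋ = 5−4 = 1  ← one
n=158: ⌊3275/650⌋−⌊3256/650⌋ = 5−5 = 0
n=159: ⌊3294/650⌋−⌊3275/650⌋ = 5−5 = 0
  …
n=191: ⌊3902/650⌋−⌊3883/650⌋ = 6−5 = 1  ← one
n=192: ⌊3921/650⌋−⌊3902/650⌋ = 6−6 = 0
n=193: ⌊3940/650⌋−⌊3921/650⌋ = 6−6 = 0
  …
n=226: ⌊4567/650⌋−⌊4548/650⌋ = 7−6 = 1  ← one
n=227: ⌊4586/650⌋−⌊4567/650⌋ = 7−7 = 0
n=228: ⌊4605/650⌋−⌊4586/650⌋ = 7−7 = 0
  …
n=260: ⌊5213/650⌋−⌊5194/650⌋ = 8−7 = 1  ← one
n=261: ⌊5232/650⌋−⌊5213/650⌋ = 8−8 = 0
n=262: ⌊5251/650⌋−⌊5232/650⌋ = 8−8 = 0
  …
n=294: ⌊5859/650⌋−⌊5840/650⌋ = 9−8 = 1  ← one
n=295: ⌊5878/650⌋−⌊5859/650⌋ = 9−9 = 0
n=296: ⌊5897/650⌋−⌊5878/650⌋ = 9−9 = 0
  …
n=328: ⌊6505/650⌋−⌊6486/650⌋ = 10−9 = 1  ← one
positions of the first 10 ones: 20 55 89 123 157 191 226 260 294 328


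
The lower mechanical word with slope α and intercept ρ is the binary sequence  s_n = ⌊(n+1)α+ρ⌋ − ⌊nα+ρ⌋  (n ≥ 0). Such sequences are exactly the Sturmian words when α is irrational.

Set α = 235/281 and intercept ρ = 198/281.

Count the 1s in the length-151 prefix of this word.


126

#1s = Σ_{n=0}^{150} s_n = Σ_{n=0}^{150} (⌊(n+1)α+ρ⌋ − ⌊nα+ρ⌋)
the sum telescopes: every ⌊nα+ρ⌋ with 0 < n < 151 appears once with + and once with −, leaving ⌊151α+ρ⌋ − ⌊0·α+ρ⌋
151α + ρ = (151·235 + 198) / 281 = 35683/281
ρ = 198/281
⌊35683/281⌋ = 126,  ⌊198/281⌋ = 0
#1s = 126 − 0 = 126


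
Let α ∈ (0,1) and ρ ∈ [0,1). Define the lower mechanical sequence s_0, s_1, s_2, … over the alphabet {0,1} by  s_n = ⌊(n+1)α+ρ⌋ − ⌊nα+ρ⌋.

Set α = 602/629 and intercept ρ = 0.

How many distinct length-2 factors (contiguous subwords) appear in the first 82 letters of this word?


t_n = ⌊(n·602)/629⌋ for n = 0 … 82:
  n=0…9: ⌊0/629⌋=0 ⌊602/629⌋=0 ⌊1204/629⌋=1 ⌊1806/629⌋=2 ⌊2408/629⌋=3 ⌊3010/629⌋=4 ⌊3612/629⌋=5 ⌊4214/629⌋=6 ⌊4816/629⌋=7 ⌊5418/629⌋=8
  n=10…19: ⌊6020/629⌋=9 ⌊6622/629⌋=10 ⌊7224/629⌋=11 ⌊7826/629⌋=12 ⌊8428/629⌋=13 ⌊9030/629⌋=14 ⌊9632/629⌋=15 ⌊10234/629⌋=16 ⌊10836/629⌋=17 ⌊11438/629⌋=18
  n=20…29: ⌊12040/629⌋=19 ⌊12642/629⌋=20 ⌊13244/629⌋=21 ⌊13846/629⌋=22 ⌊14448/629⌋=22 ⌊15050/629⌋=23 ⌊15652/629⌋=24 ⌊16254/629⌋=25 ⌊16856/629⌋=26 ⌊17458/629⌋=27
  n=30…39: ⌊18060/629⌋=28 ⌊18662/629⌋=29 ⌊19264/629⌋=30 ⌊19866/629⌋=31 ⌊20468/629⌋=32 ⌊21070/629⌋=33 ⌊21672/629⌋=34 ⌊22274/629⌋=35 ⌊22876/629⌋=36 ⌊23478/629⌋=37
  n=40…49: ⌊24080/629⌋=38 ⌊24682/629⌋=39 ⌊25284/629⌋=40 ⌊25886/629⌋=41 ⌊26488/629⌋=42 ⌊27090/629⌋=43 ⌊27692/629⌋=44 ⌊28294/629⌋=44 ⌊28896/629⌋=45 ⌊29498/629⌋=46
  n=50…59: ⌊30100/629⌋=47 ⌊30702/629⌋=48 ⌊31304/629⌋=49 ⌊31906/629⌋=50 ⌊32508/629⌋=51 ⌊33110/629⌋=52 ⌊33712/629⌋=53 ⌊34314/629⌋=54 ⌊34916/629⌋=55 ⌊35518/629⌋=56
  n=60…69: ⌊36120/629⌋=57 ⌊36722/629⌋=58 ⌊37324/629⌋=59 ⌊37926/629⌋=60 ⌊38528/629⌋=61 ⌊39130/629⌋=62 ⌊39732/629⌋=63 ⌊40334/629⌋=64 ⌊40936/629⌋=65 ⌊41538/629⌋=66
  n=70…79: ⌊42140/629⌋=66 ⌊42742/629⌋=67 ⌊43344/629⌋=68 ⌊43946/629⌋=69 ⌊44548/629⌋=70 ⌊45150/629⌋=71 ⌊45752/629⌋=72 ⌊46354/629⌋=73 ⌊46956/629⌋=74 ⌊47558/629⌋=75
  n=80…82: ⌊48160/629⌋=76 ⌊48762/629⌋=77 ⌊49364/629⌋=78
s_n = t_(n+1) − t_n for n = 0 … 81 gives
prefix = 0111111111111111111111101111111111111111111111011111111111111111111110111111111111
slide a length-2 window over [0..1] … [80..81] (81 windows); first occurrence of each distinct factor:
  [  0..  1] 01
  [  1..  2] 11
  [ 22.. 23] 10
  (the other 78 windows repeat one of these)
distinct factors: {01, 10, 11}
count = 3  (Sturmian bound for length 2 is 3)

3


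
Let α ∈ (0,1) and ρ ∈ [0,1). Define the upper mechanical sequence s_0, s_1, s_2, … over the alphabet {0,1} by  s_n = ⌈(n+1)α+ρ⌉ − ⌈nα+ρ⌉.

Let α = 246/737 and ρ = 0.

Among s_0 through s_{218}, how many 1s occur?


#1s = Σ_{n=0}^{218} s_n = Σ_{n=0}^{218} (⌈(n+1)α+ρ⌉ − ⌈nα+ρ⌉)
the sum telescopes: every ⌈nα+ρ⌉ with 0 < n < 219 appears once with + and once with −, leaving ⌈219α+ρ⌉ − ⌈0·α+ρ⌉
219α + ρ = (219·246) / 737 = 53874/737
ρ = 0/737
⌈53874/737⌉ = 74,  ⌈0/737⌉ = 0
#1s = 74 − 0 = 74

74


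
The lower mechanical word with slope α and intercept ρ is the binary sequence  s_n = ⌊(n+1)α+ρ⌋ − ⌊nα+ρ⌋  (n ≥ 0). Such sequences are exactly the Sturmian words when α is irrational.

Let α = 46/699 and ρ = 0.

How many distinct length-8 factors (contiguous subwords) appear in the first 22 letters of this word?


8

t_n = ⌊(n·46)/699⌋ for n = 0 … 22:
  n=0…9: ⌊0/699⌋=0 ⌊46/699⌋=0 ⌊92/699⌋=0 ⌊138/699⌋=0 ⌊184/699⌋=0 ⌊230/699⌋=0 ⌊276/699⌋=0 ⌊322/699⌋=0 ⌊368/699⌋=0 ⌊414/699⌋=0
  n=10…19: ⌊460/699⌋=0 ⌊506/699⌋=0 ⌊552/699⌋=0 ⌊598/699⌋=0 ⌊644/699⌋=0 ⌊690/699⌋=0 ⌊736/699⌋=1 ⌊782/699⌋=1 ⌊828/699⌋=1 ⌊874/699⌋=1
  n=20…22: ⌊920/699⌋=1 ⌊966/699⌋=1 ⌊1012/699⌋=1
s_n = t_(n+1) − t_n for n = 0 … 21 gives
prefix = 0000000000000001000000
slide a length-8 window over [0..7] … [14..21] (15 windows); first occurrence of each distinct factor:
  [  0..  7] 00000000
  [  8.. 15] 00000001
  [  9.. 16] 00000010
  [ 10.. 17] 00000100
  [ 11.. 18] 00001000
  [ 12.. 19] 00010000
  [ 13.. 20] 00100000
  [ 14.. 21] 01000000
  (the other 7 windows repeat one of these)
distinct factors: {00000000, 00000001, 00000010, 00000100, 00001000, 00010000, 00100000, 01000000}
count = 8  (Sturmian bound for length 8 is 9)


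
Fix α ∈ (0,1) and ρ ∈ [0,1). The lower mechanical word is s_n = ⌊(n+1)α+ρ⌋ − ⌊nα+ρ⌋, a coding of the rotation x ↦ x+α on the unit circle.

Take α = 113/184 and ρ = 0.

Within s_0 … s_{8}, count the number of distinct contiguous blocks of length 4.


t_n = ⌊(n·113)/184⌋ for n = 0 … 9:
  n=0…9: ⌊0/184⌋=0 ⌊113/184⌋=0 ⌊226/184⌋=1 ⌊339/184⌋=1 ⌊452/184⌋=2 ⌊565/184⌋=3 ⌊678/184⌋=3 ⌊791/184⌋=4 ⌊904/184⌋=4 ⌊1017/184⌋=5
s_n = t_(n+1) − t_n for n = 0 … 8 gives
prefix = 010110101
slide a length-4 window over [0..3] … [5..8] (6 windows); first occurrence of each distinct factor:
  [  0..  3] 0101
  [  1..  4] 1011
  [  2..  5] 0110
  [  3..  6] 1101
  [  4..  7] 1010
  (the other 1 window repeats one of these)
distinct factors: {0101, 0110, 1010, 1011, 1101}
count = 5  (Sturmian bound for length 4 is 5)

5


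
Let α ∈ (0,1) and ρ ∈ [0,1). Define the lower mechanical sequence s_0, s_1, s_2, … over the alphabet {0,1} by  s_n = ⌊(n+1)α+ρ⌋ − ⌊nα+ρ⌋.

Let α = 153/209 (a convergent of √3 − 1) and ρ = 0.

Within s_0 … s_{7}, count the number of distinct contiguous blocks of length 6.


3

t_n = ⌊(n·153)/209⌋ for n = 0 … 8:
  n=0…8: ⌊0/209⌋=0 ⌊153/209⌋=0 ⌊306/209⌋=1 ⌊459/209⌋=2 ⌊612/209⌋=2 ⌊765/209⌋=3 ⌊918/209⌋=4 ⌊1071/209⌋=5 ⌊1224/209⌋=5
s_n = t_(n+1) − t_n for n = 0 … 7 gives
prefix = 01101110
slide a length-6 window over [0..5] … [2..7] (3 windows); first occurrence of each distinct factor:
  [  0..  5] 011011
  [  1..  6] 110111
  [  2..  7] 101110
distinct factors: {011011, 101110, 110111}
count = 3  (Sturmian bound for length 6 is 7)


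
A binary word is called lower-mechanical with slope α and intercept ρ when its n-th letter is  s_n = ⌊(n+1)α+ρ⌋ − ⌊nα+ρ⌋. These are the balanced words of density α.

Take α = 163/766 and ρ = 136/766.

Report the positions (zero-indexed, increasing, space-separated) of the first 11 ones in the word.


3 8 13 17 22 27 32 36 41 46 50

n=0: ⌊299/766⌋−⌊136/766⌋ = 0−0 = 0
n=1: ⌊462/766⌋−⌊299/766⌋ = 0−0 = 0
n=2: ⌊625/766⌋−⌊462/766⌋ = 0−0 = 0
n=3: ⌊788/766⌋−⌊625/766⌋ = 1−0 = 1  ← one
n=4: ⌊951/766⌋−⌊788/766⌋ = 1−1 = 0
n=5: ⌊1114/766⌋−⌊951/766⌋ = 1−1 = 0
n=6: ⌊1277/766⌋−⌊1114/766⌋ = 1−1 = 0
n=7: ⌊1440/766⌋−⌊1277/766⌋ = 1−1 = 0
n=8: ⌊1603/766⌋−⌊1440/766⌋ = 2−1 = 1  ← one
n=9: ⌊1766/766⌋−⌊1603/766⌋ = 2−2 = 0
n=10: ⌊1929/766⌋−⌊1766/766⌋ = 2−2 = 0
n=11: ⌊2092/766⌋−⌊1929/766⌋ = 2−2 = 0
n=12: ⌊2255/766⌋−⌊2092/766⌋ = 2−2 = 0
n=13: ⌊2418/766⌋−⌊2255/766⌋ = 3−2 = 1  ← one
n=14: ⌊2581/766⌋−⌊2418/766⌋ = 3−3 = 0
n=15: ⌊2744/766⌋−⌊2581/766⌋ = 3−3 = 0
n=16: ⌊2907/766⌋−⌊2744/766⌋ = 3−3 = 0
n=17: ⌊3070/766⌋−⌊2907/766⌋ = 4−3 = 1  ← one
n=18: ⌊3233/766⌋−⌊3070/766⌋ = 4−4 = 0
n=19: ⌊3396/766⌋−⌊3233/766⌋ = 4−4 = 0
n=20: ⌊3559/766⌋−⌊3396/766⌋ = 4−4 = 0
n=21: ⌊3722/766⌋−⌊3559/766⌋ = 4−4 = 0
n=22: ⌊3885/766⌋−⌊3722/766⌋ = 5−4 = 1  ← one
n=23: ⌊4048/766⌋−⌊3885/766⌋ = 5−5 = 0
n=24: ⌊4211/766⌋−⌊4048/766⌋ = 5−5 = 0
n=25: ⌊4374/766⌋−⌊4211/766⌋ = 5−5 = 0
n=26: ⌊4537/766⌋−⌊4374/766⌋ = 5−5 = 0
n=27: ⌊4700/766⌋−⌊4537/766⌋ = 6−5 = 1  ← one
n=28: ⌊4863/766⌋−⌊4700/766⌋ = 6−6 = 0
n=29: ⌊5026/766⌋−⌊4863/766⌋ = 6−6 = 0
n=30: ⌊5189/766⌋−⌊5026/766⌋ = 6−6 = 0
n=31: ⌊5352/766⌋−⌊5189/766⌋ = 6−6 = 0
n=32: ⌊5515/766⌋−⌊5352/766⌋ = 7−6 = 1  ← one
n=33: ⌊5678/766⌋−⌊5515/766⌋ = 7−7 = 0
n=34: ⌊5841/766⌋−⌊5678/766⌋ = 7−7 = 0
n=35: ⌊6004/766⌋−⌊5841/766⌋ = 7−7 = 0
n=36: ⌊6167/766⌋−⌊6004/766⌋ = 8−7 = 1  ← one
n=37: ⌊6330/766⌋−⌊6167/766⌋ = 8−8 = 0
n=38: ⌊6493/766⌋−⌊6330/766⌋ = 8−8 = 0
n=39: ⌊6656/766⌋−⌊6493/766⌋ = 8−8 = 0
n=40: ⌊6819/766⌋−⌊6656/766⌋ = 8−8 = 0
n=41: ⌊6982/766⌋−⌊6819/766⌋ = 9−8 = 1  ← one
n=42: ⌊7145/766⌋−⌊6982/766⌋ = 9−9 = 0
n=43: ⌊7308/766⌋−⌊7145/766⌋ = 9−9 = 0
n=44: ⌊7471/766⌋−⌊7308/766⌋ = 9−9 = 0
n=45: ⌊7634/766⌋−⌊7471/766⌋ = 9−9 = 0
n=46: ⌊7797/766⌋−⌊7634/766⌋ = 10−9 = 1  ← one
n=47: ⌊7960/766⌋−⌊7797/766⌋ = 10−10 = 0
n=48: ⌊8123/766⌋−⌊7960/766⌋ = 10−10 = 0
n=49: ⌊8286/766⌋−⌊8123/766⌋ = 10−10 = 0
n=50: ⌊8449/766⌋−⌊8286/766⌋ = 11−10 = 1  ← one
positions of the first 11 ones: 3 8 13 17 22 27 32 36 41 46 50


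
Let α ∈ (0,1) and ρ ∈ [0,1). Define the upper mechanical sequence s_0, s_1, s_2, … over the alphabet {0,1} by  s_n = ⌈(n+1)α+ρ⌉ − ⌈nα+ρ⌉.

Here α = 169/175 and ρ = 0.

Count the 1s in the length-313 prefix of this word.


#1s = Σ_{n=0}^{312} s_n = Σ_{n=0}^{312} (⌈(n+1)α+ρ⌉ − ⌈nα+ρ⌉)
the sum telescopes: every ⌈nα+ρ⌉ with 0 < n < 313 appears once with + and once with −, leaving ⌈313α+ρ⌉ − ⌈0·α+ρ⌉
313α + ρ = (313·169) / 175 = 52897/175
ρ = 0/175
⌈52897/175⌉ = 303,  ⌈0/175⌉ = 0
#1s = 303 − 0 = 303

303


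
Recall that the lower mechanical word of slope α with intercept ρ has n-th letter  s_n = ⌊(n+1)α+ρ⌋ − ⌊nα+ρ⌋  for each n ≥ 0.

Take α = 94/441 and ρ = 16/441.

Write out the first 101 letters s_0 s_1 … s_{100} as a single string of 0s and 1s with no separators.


00001000010001000010000100010000100001000010001000010000100010000100001000100001000010001000010000100

n=0: ⌊(1·94+16)/441⌋ − ⌊(0·94+16)/441⌋ = ⌊110/441⌋ − ⌊16/441⌋ = 0 − 0 = 0
n=1: ⌊(2·94+16)/441⌋ − ⌊(1·94+16)/441⌋ = ⌊204/441⌋ − ⌊110/441⌋ = 0 − 0 = 0
n=2: ⌊(3·94+16)/441⌋ − ⌊(2·94+16)/441⌋ = ⌊298/441⌋ − ⌊204/441⌋ = 0 − 0 = 0
n=3: ⌊(4·94+16)/441⌋ − ⌊(3·94+16)/441⌋ = ⌊392/441⌋ − ⌊298/441⌋ = 0 − 0 = 0
n=4: ⌊(5·94+16)/441⌋ − ⌊(4·94+16)/441⌋ = ⌊486/441⌋ − ⌊392/441⌋ = 1 − 0 = 1
n=5: ⌊(6·94+16)/441⌋ − ⌊(5·94+16)/441⌋ = ⌊580/441⌋ − ⌊486/441⌋ = 1 − 1 = 0
n=6: ⌊(7·94+16)/441⌋ − ⌊(6·94+16)/441⌋ = ⌊674/441⌋ − ⌊580/441⌋ = 1 − 1 = 0
n=7: ⌊(8·94+16)/441⌋ − ⌊(7·94+16)/441⌋ = ⌊768/441⌋ − ⌊674/441⌋ = 1 − 1 = 0
n=8: ⌊(9·94+16)/441⌋ − ⌊(8·94+16)/441⌋ = ⌊862/441⌋ − ⌊768/441⌋ = 1 − 1 = 0
n=9: ⌊(10·94+16)/441⌋ − ⌊(9·94+16)/441⌋ = ⌊956/441⌋ − ⌊862/441⌋ = 2 − 1 = 1
n=10: ⌊(11·94+16)/441⌋ − ⌊(10·94+16)/441⌋ = ⌊1050/441⌋ − ⌊956/441⌋ = 2 − 2 = 0
n=11: ⌊(12·94+16)/441⌋ − ⌊(11·94+16)/441⌋ = ⌊1144/441⌋ − ⌊1050/441⌋ = 2 − 2 = 0
n=12: ⌊(13·94+16)/441⌋ − ⌊(12·94+16)/441⌋ = ⌊1238/441⌋ − ⌊1144/441⌋ = 2 − 2 = 0
n=13: ⌊(14·94+16)/441⌋ − ⌊(13·94+16)/441⌋ = ⌊1332/441⌋ − ⌊1238/441⌋ = 3 − 2 = 1
n=14: ⌊(15·94+16)/441⌋ − ⌊(14·94+16)/441⌋ = ⌊1426/441⌋ − ⌊1332/441⌋ = 3 − 3 = 0
n=15: ⌊(16·94+16)/441⌋ − ⌊(15·94+16)/441⌋ = ⌊1520/441⌋ − ⌊1426/441⌋ = 3 − 3 = 0
n=16: ⌊(17·94+16)/441⌋ − ⌊(16·94+16)/441⌋ = ⌊1614/441⌋ − ⌊1520/441⌋ = 3 − 3 = 0
n=17: ⌊(18·94+16)/441⌋ − ⌊(17·94+16)/441⌋ = ⌊1708/441⌋ − ⌊1614/441⌋ = 3 − 3 = 0
n=18: ⌊(19·94+16)/441⌋ − ⌊(18·94+16)/441⌋ = ⌊1802/441⌋ − ⌊1708/441⌋ = 4 − 3 = 1
n=19: ⌊(20·94+16)/441⌋ − ⌊(19·94+16)/441⌋ = ⌊1896/441⌋ − ⌊1802/441⌋ = 4 − 4 = 0
n=20: ⌊(21·94+16)/441⌋ − ⌊(20·94+16)/441⌋ = ⌊1990/441⌋ − ⌊1896/441⌋ = 4 − 4 = 0
n=21: ⌊(22·94+16)/441⌋ − ⌊(21·94+16)/441⌋ = ⌊2084/441⌋ − ⌊1990/441⌋ = 4 − 4 = 0
n=22: ⌊(23·94+16)/441⌋ − ⌊(22·94+16)/441⌋ = ⌊2178/441⌋ − ⌊2084/441⌋ = 4 − 4 = 0
n=23: ⌊(24·94+16)/441⌋ − ⌊(23·94+16)/441⌋ = ⌊2272/441⌋ − ⌊2178/441⌋ = 5 − 4 = 1
n=24: ⌊(25·94+16)/441⌋ − ⌊(24·94+16)/441⌋ = ⌊2366/441⌋ − ⌊2272/441⌋ = 5 − 5 = 0
n=25: ⌊(26·94+16)/441⌋ − ⌊(25·94+16)/441⌋ = ⌊2460/441⌋ − ⌊2366/441⌋ = 5 − 5 = 0
n=26: ⌊(27·94+16)/441⌋ − ⌊(26·94+16)/441⌋ = ⌊2554/441⌋ − ⌊2460/441⌋ = 5 − 5 = 0
n=27: ⌊(28·94+16)/441⌋ − ⌊(27·94+16)/441⌋ = ⌊2648/441⌋ − ⌊2554/441⌋ = 6 − 5 = 1
n=28: ⌊(29·94+16)/441⌋ − ⌊(28·94+16)/441⌋ = ⌊2742/441⌋ − ⌊2648/441⌋ = 6 − 6 = 0
n=29: ⌊(30·94+16)/441⌋ − ⌊(29·94+16)/441⌋ = ⌊2836/441⌋ − ⌊2742/441⌋ = 6 − 6 = 0
n=30: ⌊(31·94+16)/441⌋ − ⌊(30·94+16)/441⌋ = ⌊2930/441⌋ − ⌊2836/441⌋ = 6 − 6 = 0
n=31: ⌊(32·94+16)/441⌋ − ⌊(31·94+16)/441⌋ = ⌊3024/441⌋ − ⌊2930/441⌋ = 6 − 6 = 0
n=32: ⌊(33·94+16)/441⌋ − ⌊(32·94+16)/441⌋ = ⌊3118/441⌋ − ⌊3024/441⌋ = 7 − 6 = 1
n=33: ⌊(34·94+16)/441⌋ − ⌊(33·94+16)/441⌋ = ⌊3212/441⌋ − ⌊3118/441⌋ = 7 − 7 = 0
n=34: ⌊(35·94+16)/441⌋ − ⌊(34·94+16)/441⌋ = ⌊3306/441⌋ − ⌊3212/441⌋ = 7 − 7 = 0
n=35: ⌊(36·94+16)/441⌋ − ⌊(35·94+16)/441⌋ = ⌊3400/441⌋ − ⌊3306/441⌋ = 7 − 7 = 0
n=36: ⌊(37·94+16)/441⌋ − ⌊(36·94+16)/441⌋ = ⌊3494/441⌋ − ⌊3400/441⌋ = 7 − 7 = 0
n=37: ⌊(38·94+16)/441⌋ − ⌊(37·94+16)/441⌋ = ⌊3588/441⌋ − ⌊3494/441⌋ = 8 − 7 = 1
n=38: ⌊(39·94+16)/441⌋ − ⌊(38·94+16)/441⌋ = ⌊3682/441⌋ − ⌊3588/441⌋ = 8 − 8 = 0
n=39: ⌊(40·94+16)/441⌋ − ⌊(39·94+16)/441⌋ = ⌊3776/441⌋ − ⌊3682/441⌋ = 8 − 8 = 0
n=40: ⌊(41·94+16)/441⌋ − ⌊(40·94+16)/441⌋ = ⌊3870/441⌋ − ⌊3776/441⌋ = 8 − 8 = 0
n=41: ⌊(42·94+16)/441⌋ − ⌊(41·94+16)/441⌋ = ⌊3964/441⌋ − ⌊3870/441⌋ = 8 − 8 = 0
n=42: ⌊(43·94+16)/441⌋ − ⌊(42·94+16)/441⌋ = ⌊4058/441⌋ − ⌊3964/441⌋ = 9 − 8 = 1
n=43: ⌊(44·94+16)/441⌋ − ⌊(43·94+16)/441⌋ = ⌊4152/441⌋ − ⌊4058/441⌋ = 9 − 9 = 0
n=44: ⌊(45·94+16)/441⌋ − ⌊(44·94+16)/441⌋ = ⌊4246/441⌋ − ⌊4152/441⌋ = 9 − 9 = 0
n=45: ⌊(46·94+16)/441⌋ − ⌊(45·94+16)/441⌋ = ⌊4340/441⌋ − ⌊4246/441⌋ = 9 − 9 = 0
n=46: ⌊(47·94+16)/441⌋ − ⌊(46·94+16)/441⌋ = ⌊4434/441⌋ − ⌊4340/441⌋ = 10 − 9 = 1
n=47: ⌊(48·94+16)/441⌋ − ⌊(47·94+16)/441⌋ = ⌊4528/441⌋ − ⌊4434/441⌋ = 10 − 10 = 0
n=48: ⌊(49·94+16)/441⌋ − ⌊(48·94+16)/441⌋ = ⌊4622/441⌋ − ⌊4528/441⌋ = 10 − 10 = 0
n=49: ⌊(50·94+16)/441⌋ − ⌊(49·94+16)/441⌋ = ⌊4716/441⌋ − ⌊4622/441⌋ = 10 − 10 = 0
n=50: ⌊(51·94+16)/441⌋ − ⌊(50·94+16)/441⌋ = ⌊4810/441⌋ − ⌊4716/441⌋ = 10 − 10 = 0
n=51: ⌊(52·94+16)/441⌋ − ⌊(51·94+16)/441⌋ = ⌊4904/441⌋ − ⌊4810/441⌋ = 11 − 10 = 1
n=52: ⌊(53·94+16)/441⌋ − ⌊(52·94+16)/441⌋ = ⌊4998/441⌋ − ⌊4904/441⌋ = 11 − 11 = 0
n=53: ⌊(54·94+16)/441⌋ − ⌊(53·94+16)/441⌋ = ⌊5092/441⌋ − ⌊4998/441⌋ = 11 − 11 = 0
n=54: ⌊(55·94+16)/441⌋ − ⌊(54·94+16)/441⌋ = ⌊5186/441⌋ − ⌊5092/441⌋ = 11 − 11 = 0
n=55: ⌊(56·94+16)/441⌋ − ⌊(55·94+16)/441⌋ = ⌊5280/441⌋ − ⌊5186/441⌋ = 11 − 11 = 0
n=56: ⌊(57·94+16)/441⌋ − ⌊(56·94+16)/441⌋ = ⌊5374/441⌋ − ⌊5280/441⌋ = 12 − 11 = 1
n=57: ⌊(58·94+16)/441⌋ − ⌊(57·94+16)/441⌋ = ⌊5468/441⌋ − ⌊5374/441⌋ = 12 − 12 = 0
n=58: ⌊(59·94+16)/441⌋ − ⌊(58·94+16)/441⌋ = ⌊5562/441⌋ − ⌊5468/441⌋ = 12 − 12 = 0
n=59: ⌊(60·94+16)/441⌋ − ⌊(59·94+16)/441⌋ = ⌊5656/441⌋ − ⌊5562/441⌋ = 12 − 12 = 0
n=60: ⌊(61·94+16)/441⌋ − ⌊(60·94+16)/441⌋ = ⌊5750/441⌋ − ⌊5656/441⌋ = 13 − 12 = 1
n=61: ⌊(62·94+16)/441⌋ − ⌊(61·94+16)/441⌋ = ⌊5844/441⌋ − ⌊5750/441⌋ = 13 − 13 = 0
n=62: ⌊(63·94+16)/441⌋ − ⌊(62·94+16)/441⌋ = ⌊5938/441⌋ − ⌊5844/441⌋ = 13 − 13 = 0
n=63: ⌊(64·94+16)/441⌋ − ⌊(63·94+16)/441⌋ = ⌊6032/441⌋ − ⌊5938/441⌋ = 13 − 13 = 0
n=64: ⌊(65·94+16)/441⌋ − ⌊(64·94+16)/441⌋ = ⌊6126/441⌋ − ⌊6032/441⌋ = 13 − 13 = 0
n=65: ⌊(66·94+16)/441⌋ − ⌊(65·94+16)/441⌋ = ⌊6220/441⌋ − ⌊6126/441⌋ = 14 − 13 = 1
n=66: ⌊(67·94+16)/441⌋ − ⌊(66·94+16)/441⌋ = ⌊6314/441⌋ − ⌊6220/441⌋ = 14 − 14 = 0
n=67: ⌊(68·94+16)/441⌋ − ⌊(67·94+16)/441⌋ = ⌊6408/441⌋ − ⌊6314/441⌋ = 14 − 14 = 0
n=68: ⌊(69·94+16)/441⌋ − ⌊(68·94+16)/441⌋ = ⌊6502/441⌋ − ⌊6408/441⌋ = 14 − 14 = 0
n=69: ⌊(70·94+16)/441⌋ − ⌊(69·94+16)/441⌋ = ⌊6596/441⌋ − ⌊6502/441⌋ = 14 − 14 = 0
n=70: ⌊(71·94+16)/441⌋ − ⌊(70·94+16)/441⌋ = ⌊6690/441⌋ − ⌊6596/441⌋ = 15 − 14 = 1
n=71: ⌊(72·94+16)/441⌋ − ⌊(71·94+16)/441⌋ = ⌊6784/441⌋ − ⌊6690/441⌋ = 15 − 15 = 0
n=72: ⌊(73·94+16)/441⌋ − ⌊(72·94+16)/441⌋ = ⌊6878/441⌋ − ⌊6784/441⌋ = 15 − 15 = 0
n=73: ⌊(74·94+16)/441⌋ − ⌊(73·94+16)/441⌋ = ⌊6972/441⌋ − ⌊6878/441⌋ = 15 − 15 = 0
n=74: ⌊(75·94+16)/441⌋ − ⌊(74·94+16)/441⌋ = ⌊7066/441⌋ − ⌊6972/441⌋ = 16 − 15 = 1
n=75: ⌊(76·94+16)/441⌋ − ⌊(75·94+16)/441⌋ = ⌊7160/441⌋ − ⌊7066/441⌋ = 16 − 16 = 0
n=76: ⌊(77·94+16)/441⌋ − ⌊(76·94+16)/441⌋ = ⌊7254/441⌋ − ⌊7160/441⌋ = 16 − 16 = 0
n=77: ⌊(78·94+16)/441⌋ − ⌊(77·94+16)/441⌋ = ⌊7348/441⌋ − ⌊7254/441⌋ = 16 − 16 = 0
n=78: ⌊(79·94+16)/441⌋ − ⌊(78·94+16)/441⌋ = ⌊7442/441⌋ − ⌊7348/441⌋ = 16 − 16 = 0
n=79: ⌊(80·94+16)/441⌋ − ⌊(79·94+16)/441⌋ = ⌊7536/441⌋ − ⌊7442/441⌋ = 17 − 16 = 1
n=80: ⌊(81·94+16)/441⌋ − ⌊(80·94+16)/441⌋ = ⌊7630/441⌋ − ⌊7536/441⌋ = 17 − 17 = 0
n=81: ⌊(82·94+16)/441⌋ − ⌊(81·94+16)/441⌋ = ⌊7724/441⌋ − ⌊7630/441⌋ = 17 − 17 = 0
n=82: ⌊(83·94+16)/441⌋ − ⌊(82·94+16)/441⌋ = ⌊7818/441⌋ − ⌊7724/441⌋ = 17 − 17 = 0
n=83: ⌊(84·94+16)/441⌋ − ⌊(83·94+16)/441⌋ = ⌊7912/441⌋ − ⌊7818/441⌋ = 17 − 17 = 0
n=84: ⌊(85·94+16)/441⌋ − ⌊(84·94+16)/441⌋ = ⌊8006/441⌋ − ⌊7912/441⌋ = 18 − 17 = 1
n=85: ⌊(86·94+16)/441⌋ − ⌊(85·94+16)/441⌋ = ⌊8100/441⌋ − ⌊8006/441⌋ = 18 − 18 = 0
n=86: ⌊(87·94+16)/441⌋ − ⌊(86·94+16)/441⌋ = ⌊8194/441⌋ − ⌊8100/441⌋ = 18 − 18 = 0
n=87: ⌊(88·94+16)/441⌋ − ⌊(87·94+16)/441⌋ = ⌊8288/441⌋ − ⌊8194/441⌋ = 18 − 18 = 0
n=88: ⌊(89·94+16)/441⌋ − ⌊(88·94+16)/441⌋ = ⌊8382/441⌋ − ⌊8288/441⌋ = 19 − 18 = 1
n=89: ⌊(90·94+16)/441⌋ − ⌊(89·94+16)/441⌋ = ⌊8476/441⌋ − ⌊8382/441⌋ = 19 − 19 = 0
n=90: ⌊(91·94+16)/441⌋ − ⌊(90·94+16)/441⌋ = ⌊8570/441⌋ − ⌊8476/441⌋ = 19 − 19 = 0
n=91: ⌊(92·94+16)/441⌋ − ⌊(91·94+16)/441⌋ = ⌊8664/441⌋ − ⌊8570/441⌋ = 19 − 19 = 0
n=92: ⌊(93·94+16)/441⌋ − ⌊(92·94+16)/441⌋ = ⌊8758/441⌋ − ⌊8664/441⌋ = 19 − 19 = 0
n=93: ⌊(94·94+16)/441⌋ − ⌊(93·94+16)/441⌋ = ⌊8852/441⌋ − ⌊8758/441⌋ = 20 − 19 = 1
n=94: ⌊(95·94+16)/441⌋ − ⌊(94·94+16)/441⌋ = ⌊8946/441⌋ − ⌊8852/441⌋ = 20 − 20 = 0
n=95: ⌊(96·94+16)/441⌋ − ⌊(95·94+16)/441⌋ = ⌊9040/441⌋ − ⌊8946/441⌋ = 20 − 20 = 0
n=96: ⌊(97·94+16)/441⌋ − ⌊(96·94+16)/441⌋ = ⌊9134/441⌋ − ⌊9040/441⌋ = 20 − 20 = 0
n=97: ⌊(98·94+16)/441⌋ − ⌊(97·94+16)/441⌋ = ⌊9228/441⌋ − ⌊9134/441⌋ = 20 − 20 = 0
n=98: ⌊(99·94+16)/441⌋ − ⌊(98·94+16)/441⌋ = ⌊9322/441⌋ − ⌊9228/441⌋ = 21 − 20 = 1
n=99: ⌊(100·94+16)/441⌋ − ⌊(99·94+16)/441⌋ = ⌊9416/441⌋ − ⌊9322/441⌋ = 21 − 21 = 0
n=100: ⌊(101·94+16)/441⌋ − ⌊(100·94+16)/441⌋ = ⌊9510/441⌋ − ⌊9416/441⌋ = 21 − 21 = 0


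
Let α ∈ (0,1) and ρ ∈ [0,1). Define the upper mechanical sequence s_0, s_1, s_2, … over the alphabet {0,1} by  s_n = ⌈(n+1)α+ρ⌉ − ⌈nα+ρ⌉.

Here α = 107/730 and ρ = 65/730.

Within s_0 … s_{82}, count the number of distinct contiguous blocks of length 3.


4

t_n = ⌈(n·107+65)/730⌉ for n = 0 … 83:
  n=0…9: ⌈65/730⌉=1 ⌈172/730⌉=1 ⌈279/730⌉=1 ⌈386/730⌉=1 ⌈493/730⌉=1 ⌈600/730⌉=1 ⌈707/730⌉=1 ⌈814/730⌉=2 ⌈921/730⌉=2 ⌈1028/730⌉=2
  n=10…19: ⌈1135/730⌉=2 ⌈1242/730⌉=2 ⌈1349/730⌉=2 ⌈1456/730⌉=2 ⌈1563/730⌉=3 ⌈1670/730⌉=3 ⌈1777/730⌉=3 ⌈1884/730⌉=3 ⌈1991/730⌉=3 ⌈2098/730⌉=3
  n=20…29: ⌈2205/730⌉=4 ⌈2312/730⌉=4 ⌈2419/730⌉=4 ⌈2526/730⌉=4 ⌈2633/730⌉=4 ⌈2740/730⌉=4 ⌈2847/730⌉=4 ⌈2954/730⌉=5 ⌈3061/730⌉=5 ⌈3168/730⌉=5
  n=30…39: ⌈3275/730⌉=5 ⌈3382/730⌉=5 ⌈3489/730⌉=5 ⌈3596/730⌉=5 ⌈3703/730⌉=6 ⌈3810/730⌉=6 ⌈3917/730⌉=6 ⌈4024/730⌉=6 ⌈4131/730⌉=6 ⌈4238/730⌉=6
  n=40…49: ⌈4345/730⌉=6 ⌈4452/730⌉=7 ⌈4559/730⌉=7 ⌈4666/730⌉=7 ⌈4773/730⌉=7 ⌈4880/730⌉=7 ⌈4987/730⌉=7 ⌈5094/730⌉=7 ⌈5201/730⌉=8 ⌈5308/730⌉=8
  n=50…59: ⌈5415/730⌉=8 ⌈5522/730⌉=8 ⌈5629/730⌉=8 ⌈5736/730⌉=8 ⌈5843/730⌉=9 ⌈5950/730⌉=9 ⌈6057/730⌉=9 ⌈6164/730⌉=9 ⌈6271/730⌉=9 ⌈6378/730⌉=9
  n=60…69: ⌈6485/730⌉=9 ⌈6592/730⌉=10 ⌈6699/730⌉=10 ⌈6806/730⌉=10 ⌈6913/730⌉=10 ⌈7020/730⌉=10 ⌈7127/730⌉=10 ⌈7234/730⌉=10 ⌈7341/730⌉=11 ⌈7448/730⌉=11
  n=70…79: ⌈7555/730⌉=11 ⌈7662/730⌉=11 ⌈7769/730⌉=11 ⌈7876/730⌉=11 ⌈7983/730⌉=11 ⌈8090/730⌉=12 ⌈8197/730⌉=12 ⌈8304/730⌉=12 ⌈8411/730⌉=12 ⌈8518/730⌉=12
  n=80…83: ⌈8625/730⌉=12 ⌈8732/730⌉=12 ⌈8839/730⌉=13 ⌈8946/730⌉=13
s_n = t_(n+1) − t_n for n = 0 … 82 gives
prefix = 00000010000001000001000000100000010000001000000100000100000010000001000000100000010
slide a length-3 window over [0..2] … [80..82] (81 windows); first occurrence of each distinct factor:
  [  0..  2] 000
  [  4..  6] 001
  [  5..  7] 010
  [  6..  8] 100
  (the other 77 windows repeat one of these)
distinct factors: {000, 001, 010, 100}
count = 4  (Sturmian bound for length 3 is 4)


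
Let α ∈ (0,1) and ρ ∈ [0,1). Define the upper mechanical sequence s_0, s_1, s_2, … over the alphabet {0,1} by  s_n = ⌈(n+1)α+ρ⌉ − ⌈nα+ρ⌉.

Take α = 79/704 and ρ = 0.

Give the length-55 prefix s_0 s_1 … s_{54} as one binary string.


1000000010000000010000000010000000010000000010000000010

n=0: ⌈(1·79)/704⌉ − ⌈(0·79)/704⌉ = ⌈79/704⌉ − ⌈0/704⌉ = 1 − 0 = 1
n=1: ⌈(2·79)/704⌉ − ⌈(1·79)/704⌉ = ⌈158/704⌉ − ⌈79/704⌉ = 1 − 1 = 0
n=2: ⌈(3·79)/704⌉ − ⌈(2·79)/704⌉ = ⌈237/704⌉ − ⌈158/704⌉ = 1 − 1 = 0
n=3: ⌈(4·79)/704⌉ − ⌈(3·79)/704⌉ = ⌈316/704⌉ − ⌈237/704⌉ = 1 − 1 = 0
n=4: ⌈(5·79)/704⌉ − ⌈(4·79)/704⌉ = ⌈395/704⌉ − ⌈316/704⌉ = 1 − 1 = 0
n=5: ⌈(6·79)/704⌉ − ⌈(5·79)/704⌉ = ⌈474/704⌉ − ⌈395/704⌉ = 1 − 1 = 0
n=6: ⌈(7·79)/704⌉ − ⌈(6·79)/704⌉ = ⌈553/704⌉ − ⌈474/704⌉ = 1 − 1 = 0
n=7: ⌈(8·79)/704⌉ − ⌈(7·79)/704⌉ = ⌈632/704⌉ − ⌈553/704⌉ = 1 − 1 = 0
n=8: ⌈(9·79)/704⌉ − ⌈(8·79)/704⌉ = ⌈711/704⌉ − ⌈632/704⌉ = 2 − 1 = 1
n=9: ⌈(10·79)/704⌉ − ⌈(9·79)/704⌉ = ⌈790/704⌉ − ⌈711/704⌉ = 2 − 2 = 0
n=10: ⌈(11·79)/704⌉ − ⌈(10·79)/704⌉ = ⌈869/704⌉ − ⌈790/704⌉ = 2 − 2 = 0
n=11: ⌈(12·79)/704⌉ − ⌈(11·79)/704⌉ = ⌈948/704⌉ − ⌈869/704⌉ = 2 − 2 = 0
n=12: ⌈(13·79)/704⌉ − ⌈(12·79)/704⌉ = ⌈1027/704⌉ − ⌈948/704⌉ = 2 − 2 = 0
n=13: ⌈(14·79)/704⌉ − ⌈(13·79)/704⌉ = ⌈1106/704⌉ − ⌈1027/704⌉ = 2 − 2 = 0
n=14: ⌈(15·79)/704⌉ − ⌈(14·79)/704⌉ = ⌈1185/704⌉ − ⌈1106/704⌉ = 2 − 2 = 0
n=15: ⌈(16·79)/704⌉ − ⌈(15·79)/704⌉ = ⌈1264/704⌉ − ⌈1185/704⌉ = 2 − 2 = 0
n=16: ⌈(17·79)/704⌉ − ⌈(16·79)/704⌉ = ⌈1343/704⌉ − ⌈1264/704⌉ = 2 − 2 = 0
n=17: ⌈(18·79)/704⌉ − ⌈(17·79)/704⌉ = ⌈1422/704⌉ − ⌈1343/704⌉ = 3 − 2 = 1
n=18: ⌈(19·79)/704⌉ − ⌈(18·79)/704⌉ = ⌈1501/704⌉ − ⌈1422/704⌉ = 3 − 3 = 0
n=19: ⌈(20·79)/704⌉ − ⌈(19·79)/704⌉ = ⌈1580/704⌉ − ⌈1501/704⌉ = 3 − 3 = 0
n=20: ⌈(21·79)/704⌉ − ⌈(20·79)/704⌉ = ⌈1659/704⌉ − ⌈1580/704⌉ = 3 − 3 = 0
n=21: ⌈(22·79)/704⌉ − ⌈(21·79)/704⌉ = ⌈1738/704⌉ − ⌈1659/704⌉ = 3 − 3 = 0
n=22: ⌈(23·79)/704⌉ − ⌈(22·79)/704⌉ = ⌈1817/704⌉ − ⌈1738/704⌉ = 3 − 3 = 0
n=23: ⌈(24·79)/704⌉ − ⌈(23·79)/704⌉ = ⌈1896/704⌉ − ⌈1817/704⌉ = 3 − 3 = 0
n=24: ⌈(25·79)/704⌉ − ⌈(24·79)/704⌉ = ⌈1975/704⌉ − ⌈1896/704⌉ = 3 − 3 = 0
n=25: ⌈(26·79)/704⌉ − ⌈(25·79)/704⌉ = ⌈2054/704⌉ − ⌈1975/704⌉ = 3 − 3 = 0
n=26: ⌈(27·79)/704⌉ − ⌈(26·79)/704⌉ = ⌈2133/704⌉ − ⌈2054/704⌉ = 4 − 3 = 1
n=27: ⌈(28·79)/704⌉ − ⌈(27·79)/704⌉ = ⌈2212/704⌉ − ⌈2133/704⌉ = 4 − 4 = 0
n=28: ⌈(29·79)/704⌉ − ⌈(28·79)/704⌉ = ⌈2291/704⌉ − ⌈2212/704⌉ = 4 − 4 = 0
n=29: ⌈(30·79)/704⌉ − ⌈(29·79)/704⌉ = ⌈2370/704⌉ − ⌈2291/704⌉ = 4 − 4 = 0
n=30: ⌈(31·79)/704⌉ − ⌈(30·79)/704⌉ = ⌈2449/704⌉ − ⌈2370/704⌉ = 4 − 4 = 0
n=31: ⌈(32·79)/704⌉ − ⌈(31·79)/704⌉ = ⌈2528/704⌉ − ⌈2449/704⌉ = 4 − 4 = 0
n=32: ⌈(33·79)/704⌉ − ⌈(32·79)/704⌉ = ⌈2607/704⌉ − ⌈2528/704⌉ = 4 − 4 = 0
n=33: ⌈(34·79)/704⌉ − ⌈(33·79)/704⌉ = ⌈2686/704⌉ − ⌈2607/704⌉ = 4 − 4 = 0
n=34: ⌈(35·79)/704⌉ − ⌈(34·79)/704⌉ = ⌈2765/704⌉ − ⌈2686/704⌉ = 4 − 4 = 0
n=35: ⌈(36·79)/704⌉ − ⌈(35·79)/704⌉ = ⌈2844/704⌉ − ⌈2765/704⌉ = 5 − 4 = 1
n=36: ⌈(37·79)/704⌉ − ⌈(36·79)/704⌉ = ⌈2923/704⌉ − ⌈2844/704⌉ = 5 − 5 = 0
n=37: ⌈(38·79)/704⌉ − ⌈(37·79)/704⌉ = ⌈3002/704⌉ − ⌈2923/704⌉ = 5 − 5 = 0
n=38: ⌈(39·79)/704⌉ − ⌈(38·79)/704⌉ = ⌈3081/704⌉ − ⌈3002/704⌉ = 5 − 5 = 0
n=39: ⌈(40·79)/704⌉ − ⌈(39·79)/704⌉ = ⌈3160/704⌉ − ⌈3081/704⌉ = 5 − 5 = 0
n=40: ⌈(41·79)/704⌉ − ⌈(40·79)/704⌉ = ⌈3239/704⌉ − ⌈3160/704⌉ = 5 − 5 = 0
n=41: ⌈(42·79)/704⌉ − ⌈(41·79)/704⌉ = ⌈3318/704⌉ − ⌈3239/704⌉ = 5 − 5 = 0
n=42: ⌈(43·79)/704⌉ − ⌈(42·79)/704⌉ = ⌈3397/704⌉ − ⌈3318/704⌉ = 5 − 5 = 0
n=43: ⌈(44·79)/704⌉ − ⌈(43·79)/704⌉ = ⌈3476/704⌉ − ⌈3397/704⌉ = 5 − 5 = 0
n=44: ⌈(45·79)/704⌉ − ⌈(44·79)/704⌉ = ⌈3555/704⌉ − ⌈3476/704⌉ = 6 − 5 = 1
n=45: ⌈(46·79)/704⌉ − ⌈(45·79)/704⌉ = ⌈3634/704⌉ − ⌈3555/704⌉ = 6 − 6 = 0
n=46: ⌈(47·79)/704⌉ − ⌈(46·79)/704⌉ = ⌈3713/704⌉ − ⌈3634/704⌉ = 6 − 6 = 0
n=47: ⌈(48·79)/704⌉ − ⌈(47·79)/704⌉ = ⌈3792/704⌉ − ⌈3713/704⌉ = 6 − 6 = 0
n=48: ⌈(49·79)/704⌉ − ⌈(48·79)/704⌉ = ⌈3871/704⌉ − ⌈3792/704⌉ = 6 − 6 = 0
n=49: ⌈(50·79)/704⌉ − ⌈(49·79)/704⌉ = ⌈3950/704⌉ − ⌈3871/704⌉ = 6 − 6 = 0
n=50: ⌈(51·79)/704⌉ − ⌈(50·79)/704⌉ = ⌈4029/704⌉ − ⌈3950/704⌉ = 6 − 6 = 0
n=51: ⌈(52·79)/704⌉ − ⌈(51·79)/704⌉ = ⌈4108/704⌉ − ⌈4029/704⌉ = 6 − 6 = 0
n=52: ⌈(53·79)/704⌉ − ⌈(52·79)/704⌉ = ⌈4187/704⌉ − ⌈4108/704⌉ = 6 − 6 = 0
n=53: ⌈(54·79)/704⌉ − ⌈(53·79)/704⌉ = ⌈4266/704⌉ − ⌈4187/704⌉ = 7 − 6 = 1
n=54: ⌈(55·79)/704⌉ − ⌈(54·79)/704⌉ = ⌈4345/704⌉ − ⌈4266/704⌉ = 7 − 7 = 0
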